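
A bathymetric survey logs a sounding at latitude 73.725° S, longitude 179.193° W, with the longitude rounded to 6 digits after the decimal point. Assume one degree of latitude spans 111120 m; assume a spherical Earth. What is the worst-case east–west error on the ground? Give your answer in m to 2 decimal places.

Rounding to 6 decimal places leaves the longitude within ±5e-07° of the true value.
At latitude 73.725° a degree of longitude spans 111120 m × cos 73.725° = 111120 × 0.2802 ≈ 31141.1 m.
Maximum E–W displacement: 5e-07 × 31141.1 = 0.0155706 m.

0.02 m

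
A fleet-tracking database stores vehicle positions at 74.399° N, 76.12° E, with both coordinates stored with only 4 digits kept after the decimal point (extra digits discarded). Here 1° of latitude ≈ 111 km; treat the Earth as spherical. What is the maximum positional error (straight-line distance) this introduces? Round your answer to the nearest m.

Truncating at 4 decimal places can drop up to a full unit in the last place, so each coordinate may be off by as much as 0.0001°.
North–south component: 0.0001° × 111000 = 11.1 m.
E–W at 74.399°: 0.0001° × 111000 × cos 74.399° = 0.0001 × 111000 × 0.2689 ≈ 2.9852 m.
Combining orthogonally: (11.1² + 2.9852²)^½ ≈ 11.4944 m.

11 m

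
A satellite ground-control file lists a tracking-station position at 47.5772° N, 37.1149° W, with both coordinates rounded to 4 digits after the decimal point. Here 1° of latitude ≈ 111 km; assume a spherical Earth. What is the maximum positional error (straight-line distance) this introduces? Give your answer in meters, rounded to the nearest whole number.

Rounding to 4 decimal places leaves each coordinate within ±5e-05° of the true value.
Latitude error → 5e-05 × 111000 = 5.55 m along the meridian.
East–west component at 47.5772°: 5e-05° × 111000 × cos 47.5772° ≈ 5e-05 × 74880.2 ≈ 3.74401 m.
Combining orthogonally: (5.55² + 3.74401²)^½ ≈ 6.69478 m.

7 meters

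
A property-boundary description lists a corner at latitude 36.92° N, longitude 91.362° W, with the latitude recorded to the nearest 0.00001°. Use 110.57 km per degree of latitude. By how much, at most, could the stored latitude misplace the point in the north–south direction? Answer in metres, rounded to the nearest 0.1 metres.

Rounding to 5 decimal places leaves the latitude within ±5e-06° of the true value.
So the N–S error is at most 5e-06 × 110570 = 0.55285 m.

0.6 metres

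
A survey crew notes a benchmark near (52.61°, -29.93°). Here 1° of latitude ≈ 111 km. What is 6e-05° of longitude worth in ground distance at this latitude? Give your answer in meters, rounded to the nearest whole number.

4 meters

6e-05° of longitude at 52.61° is 6e-05 × 111000 × cos 52.61° ≈ 6e-05 × 67403.3 = 4.0442 m.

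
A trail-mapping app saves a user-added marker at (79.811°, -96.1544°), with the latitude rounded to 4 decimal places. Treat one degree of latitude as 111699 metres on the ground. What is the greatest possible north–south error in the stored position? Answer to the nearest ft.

18 ft

Rounding to 4 decimal places leaves the latitude within ±5e-05° of the true value.
North–south distance: 5e-05° × 111699 m/° = 5.58495 m.
In feet: 5.58495 m ÷ 0.3048 ≈ 18.323 ft.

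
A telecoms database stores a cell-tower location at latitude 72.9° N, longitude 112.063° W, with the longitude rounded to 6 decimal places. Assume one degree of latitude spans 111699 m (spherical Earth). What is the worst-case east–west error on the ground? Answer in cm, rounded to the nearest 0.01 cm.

1.64 cm

Rounding to 6 decimal places leaves the longitude within ±5e-07° of the true value.
One degree of longitude at 72.9° is 111699 × cos 72.9° ≈ 111699 × 0.2940 = 32844 m.
Maximum E–W displacement: 5e-07 × 32844 = 0.016422 m.
That is 0.016422 m = 1.6422 cm.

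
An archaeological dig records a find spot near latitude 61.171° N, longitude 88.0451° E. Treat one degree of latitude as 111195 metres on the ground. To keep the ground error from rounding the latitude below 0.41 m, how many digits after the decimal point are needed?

One degree of latitude covers 111195 m.
With N decimal places the half-ulp bound is 0.5·10⁻ᴺ°, or 0.5·10⁻ᴺ × 111195 m on the ground.
Need 0.5 × 111195 × 10⁻ᴺ ≤ 0.41 → 10⁻ᴺ ≤ 7.374e-06, so N ≥ 5.13.
So 6 decimal places suffice (0.0556 m); 5 would allow up to 0.556 m.

6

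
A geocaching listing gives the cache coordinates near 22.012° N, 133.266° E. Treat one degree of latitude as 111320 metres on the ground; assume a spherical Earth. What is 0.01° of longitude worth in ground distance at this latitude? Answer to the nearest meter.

1032 meters

One degree of longitude here spans 111320 × cos 22.012° = 111320 × 0.9271 ≈ 103205 m; 0.01° of that is 1032.05 m.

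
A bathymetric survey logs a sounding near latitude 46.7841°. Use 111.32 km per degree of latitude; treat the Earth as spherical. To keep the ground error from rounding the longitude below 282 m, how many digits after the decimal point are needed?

3 decimal places

At 46.7841° one degree of longitude covers 111320 × cos 46.7841° ≈ 111320 × 0.6847 ≈ 76226.3 m.
N decimal places → at most half a unit in the last place, 0.5 × 10⁻ᴺ° = 76226.3/2 × 10⁻ᴺ m.
Setting 38113.2 × 10⁻ᴺ ≤ 282 gives 10ᴺ ≥ 135.2, i.e. N ≥ 2.13.
So 3 decimal places suffice (38.1 m); 2 would allow up to 381 m.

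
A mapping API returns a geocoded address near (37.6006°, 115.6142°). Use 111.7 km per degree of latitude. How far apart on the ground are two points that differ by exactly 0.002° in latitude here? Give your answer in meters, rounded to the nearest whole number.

223 meters

Along a meridian 0.002° is 0.002 × 111700 = 223.4 m.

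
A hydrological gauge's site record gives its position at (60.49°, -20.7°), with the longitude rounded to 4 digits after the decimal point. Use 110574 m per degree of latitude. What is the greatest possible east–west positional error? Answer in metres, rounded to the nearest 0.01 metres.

2.72 metres

Rounding to 4 decimal places leaves the longitude within ±5e-05° of the true value.
At latitude 60.49° a degree of longitude spans 110574 m × cos 60.49° = 110574 × 0.4926 ≈ 54466 m.
Maximum E–W displacement: 5e-05 × 54466 = 2.7233 m.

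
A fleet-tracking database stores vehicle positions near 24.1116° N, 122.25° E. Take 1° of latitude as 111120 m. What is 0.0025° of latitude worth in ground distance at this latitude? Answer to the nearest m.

0.0025° × 111120 m/° = 277.8 m.

278 m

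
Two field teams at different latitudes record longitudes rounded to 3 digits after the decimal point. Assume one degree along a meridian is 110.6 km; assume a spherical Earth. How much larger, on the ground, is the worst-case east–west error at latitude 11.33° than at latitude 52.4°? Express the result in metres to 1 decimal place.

Rounding to 3 decimal places leaves the longitude within ±0.0005° of the true value.
Error at 11.33° = 0.0005° × 110600 × cos 11.33° ≈ 55.3 × 0.9805 = 54.222 m.
At 52.4°: 0.0005° × 110600 × cos 52.4° = 0.0005 × 110600 × 0.6101 ≈ 33.741 m.
Difference: 54.222 − 33.741 = 20.481 m.

20.5 metres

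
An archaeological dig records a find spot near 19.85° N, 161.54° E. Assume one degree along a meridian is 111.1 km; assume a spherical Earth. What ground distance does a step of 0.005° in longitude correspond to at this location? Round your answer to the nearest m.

0.005° of longitude at 19.85° is 0.005 × 111100 × cos 19.85° ≈ 0.005 × 104499 = 522.495 m.

522 m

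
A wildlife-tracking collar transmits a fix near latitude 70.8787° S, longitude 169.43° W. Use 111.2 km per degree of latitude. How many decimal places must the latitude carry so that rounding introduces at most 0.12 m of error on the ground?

6 decimal places

One degree of latitude covers 111200 m.
N decimal places → at most half a unit in the last place, 0.5 × 10⁻ᴺ° = 111200/2 × 10⁻ᴺ m.
Need 0.5 × 111200 × 10⁻ᴺ ≤ 0.12 → 10⁻ᴺ ≤ 2.158e-06, so N ≥ 5.67.
So 6 decimal places suffice (0.0556 m); 5 would allow up to 0.556 m.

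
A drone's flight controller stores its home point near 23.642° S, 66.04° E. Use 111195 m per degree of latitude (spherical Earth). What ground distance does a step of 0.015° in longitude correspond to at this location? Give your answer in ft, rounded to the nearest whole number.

5013 ft

0.015° of longitude at 23.642° is 0.015 × 111195 × cos 23.642° ≈ 0.015 × 101862 = 1527.93 m.
Converting: 1527.93 m × 3.2808 ft/m ≈ 5012.9 ft.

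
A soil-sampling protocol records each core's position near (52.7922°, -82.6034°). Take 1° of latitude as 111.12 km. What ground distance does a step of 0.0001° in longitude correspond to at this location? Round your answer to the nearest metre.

7 metres

One degree of longitude here spans 111120 × cos 52.7922° = 111120 × 0.6047 ≈ 67195.1 m; 0.0001° of that is 6.71951 m.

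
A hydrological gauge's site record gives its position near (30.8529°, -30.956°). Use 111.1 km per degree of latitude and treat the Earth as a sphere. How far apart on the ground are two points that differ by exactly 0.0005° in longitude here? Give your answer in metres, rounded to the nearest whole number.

0.0005° of longitude at 30.8529° is 0.0005 × 111100 × cos 30.8529° ≈ 0.0005 × 95377.9 = 47.6889 m.

48 metres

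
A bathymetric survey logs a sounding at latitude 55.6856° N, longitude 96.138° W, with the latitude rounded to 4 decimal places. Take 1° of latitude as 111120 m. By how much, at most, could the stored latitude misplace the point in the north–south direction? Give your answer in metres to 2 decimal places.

Rounding to 4 decimal places leaves the latitude within ±5e-05° of the true value.
So the N–S error is at most 5e-05 × 111120 = 5.556 m.

5.56 metres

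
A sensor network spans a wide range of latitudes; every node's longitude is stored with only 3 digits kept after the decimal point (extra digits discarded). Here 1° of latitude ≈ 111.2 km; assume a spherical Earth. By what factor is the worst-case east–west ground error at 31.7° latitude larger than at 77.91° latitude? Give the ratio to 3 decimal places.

4.062

Truncating at 3 decimal places can drop up to a full unit in the last place, so the longitude may be off by as much as 0.001°.
At 31.7°: 0.001° × 111200 × cos 31.7° = 0.001 × 111200 × 0.8508 ≈ 94.61 m.
At 77.91°: 0.001° × 111200 × cos 77.91° = 0.001 × 111200 × 0.2094 ≈ 23.291 m.
The ratio reduces to cos 31.7° / cos 77.91° = 0.8508/0.2094 ≈ 4.0622.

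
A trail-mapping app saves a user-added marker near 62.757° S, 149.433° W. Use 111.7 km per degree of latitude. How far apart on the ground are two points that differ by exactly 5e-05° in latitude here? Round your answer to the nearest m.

6 m

5e-05° × 111700 m/° = 5.585 m.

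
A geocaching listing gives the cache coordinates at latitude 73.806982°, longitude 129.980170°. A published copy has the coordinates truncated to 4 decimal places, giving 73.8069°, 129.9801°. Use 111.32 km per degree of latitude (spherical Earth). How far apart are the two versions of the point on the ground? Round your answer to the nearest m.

The latitude changed by +0.000082° and the longitude by +0.000070°.
North–south shift: 0.000082 × 111320 = 9.12824 m.
E–W at 73.8069°: 0.000070° × 111320 × cos 73.8069° = 0.000070 × 111320 × 0.2789 ≈ 2.17311 m.
Distance: √(9.12824² + 2.17311²) ≈ 9.38335 m.

9 m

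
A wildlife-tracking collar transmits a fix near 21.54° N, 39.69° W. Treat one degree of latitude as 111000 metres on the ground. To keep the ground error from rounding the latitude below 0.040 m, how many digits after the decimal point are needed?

7

One degree of latitude covers 111000 m.
With N decimal places the half-ulp bound is 0.5·10⁻ᴺ°, or 0.5·10⁻ᴺ × 111000 m on the ground.
Need 0.5 × 111000 × 10⁻ᴺ ≤ 0.040 → 10⁻ᴺ ≤ 7.207e-07, so N ≥ 6.14.
N = 6 would give 0.0555 m (too coarse); N = 7 gives 0.00555 m ≤ 0.040 m.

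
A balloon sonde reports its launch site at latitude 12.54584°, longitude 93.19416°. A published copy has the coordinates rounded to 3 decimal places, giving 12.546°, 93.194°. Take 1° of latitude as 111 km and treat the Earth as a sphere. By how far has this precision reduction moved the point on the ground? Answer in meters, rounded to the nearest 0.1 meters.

Δlat = 12.54584 − 12.546 = -0.00016°; Δlon = 93.19416 − 93.194 = +0.00016°.
North–south shift: -0.00016 × 111000 = -17.76 m.
E–W at 12.546°: 0.00016° × 111000 × cos 12.546° = 0.00016 × 111000 × 0.9761 ≈ 17.3359 m.
Combined displacement = (17.76² + 17.3359²)^½ ≈ 24.8184 m.

24.8 meters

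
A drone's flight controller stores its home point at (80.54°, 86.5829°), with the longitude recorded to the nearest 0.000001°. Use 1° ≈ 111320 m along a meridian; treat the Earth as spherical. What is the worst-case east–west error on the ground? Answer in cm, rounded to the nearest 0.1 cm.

Rounding to 6 decimal places leaves the longitude within ±5e-07° of the true value.
At latitude 80.54° a degree of longitude spans 111320 m × cos 80.54° = 111320 × 0.1644 ≈ 18296.4 m.
Maximum E–W displacement: 5e-07 × 18296.4 = 0.00914822 m.
That is 0.00914822 m = 0.91482 cm.

0.9 cm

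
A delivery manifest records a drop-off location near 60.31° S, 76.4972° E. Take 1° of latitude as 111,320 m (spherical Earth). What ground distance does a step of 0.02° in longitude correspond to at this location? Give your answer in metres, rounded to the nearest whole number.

One degree of longitude here spans 111320 × cos 60.31° = 111320 × 0.4953 ≈ 55137.6 m; 0.02° of that is 1102.75 m.

1103 metres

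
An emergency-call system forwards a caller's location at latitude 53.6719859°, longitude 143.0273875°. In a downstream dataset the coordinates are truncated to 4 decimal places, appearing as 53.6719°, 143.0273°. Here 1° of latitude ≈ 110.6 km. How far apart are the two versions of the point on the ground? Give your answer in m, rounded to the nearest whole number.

11 m

The latitude changed by +0.0000859° and the longitude by +0.0000875°.
North–south shift: 0.0000859 × 110600 = 9.50054 m.
E–W at 53.6719°: 0.0000875° × 110600 × cos 53.6719° = 0.0000875 × 110600 × 0.5924 ≈ 5.73303 m.
Hypotenuse of the two orthogonal shifts: √(9.50054² + 5.73303²) = 11.0963 m.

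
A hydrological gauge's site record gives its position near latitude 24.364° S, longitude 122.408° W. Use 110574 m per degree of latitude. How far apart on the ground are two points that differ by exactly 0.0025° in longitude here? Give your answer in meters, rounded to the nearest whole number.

252 meters

At 24.364° a degree of longitude is 110574 × cos 24.364° ≈ 100727 m, so 0.0025° corresponds to 251.817 m.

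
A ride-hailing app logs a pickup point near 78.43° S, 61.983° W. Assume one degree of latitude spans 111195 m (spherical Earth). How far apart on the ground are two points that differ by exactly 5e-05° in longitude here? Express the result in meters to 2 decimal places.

At 78.43° a degree of longitude is 111195 × cos 78.43° ≈ 22301.8 m, so 5e-05° corresponds to 1.11509 m.

1.12 meters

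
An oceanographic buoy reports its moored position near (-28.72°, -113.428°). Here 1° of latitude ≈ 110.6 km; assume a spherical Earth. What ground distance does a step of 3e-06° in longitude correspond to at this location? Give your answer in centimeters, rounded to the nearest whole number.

At 28.72° a degree of longitude is 110600 × cos 28.72° ≈ 96993.8 m, so 3e-06° corresponds to 0.290981 m.
That is 0.290981 m = 29.098 cm.

29 centimeters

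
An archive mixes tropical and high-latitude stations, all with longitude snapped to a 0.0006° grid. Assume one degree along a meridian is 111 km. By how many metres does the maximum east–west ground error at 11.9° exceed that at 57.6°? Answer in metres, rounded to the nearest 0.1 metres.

14.7 metres

With a 0.0006° grid the true value lies within half a step, ±0.0006°/2 = ±0.0003°, of the stored one.
At 11.9°: 0.0003° × 111000 × cos 11.9° = 0.0003 × 111000 × 0.9785 ≈ 32.584 m.
At 57.6°: 0.0003° × 111000 × cos 57.6° = 0.0003 × 111000 × 0.5358 ≈ 17.843 m.
So the lower-latitude error exceeds the higher by 32.584 − 17.843 = 14.741 m.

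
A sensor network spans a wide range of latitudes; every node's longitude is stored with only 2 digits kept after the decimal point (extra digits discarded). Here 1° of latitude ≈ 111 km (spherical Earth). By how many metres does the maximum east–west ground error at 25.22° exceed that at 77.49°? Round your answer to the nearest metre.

Truncating at 2 decimal places can drop up to a full unit in the last place, so the longitude may be off by as much as 0.01°.
Error at 25.22° = 0.01° × 111000 × cos 25.22° ≈ 1110 × 0.9047 = 1004.2 m.
At 77.49°: 0.01° × 111000 × cos 77.49° = 0.01 × 111000 × 0.2166 ≈ 240.44 m.
Difference: 1004.2 − 240.44 = 763.76 m.

764 metres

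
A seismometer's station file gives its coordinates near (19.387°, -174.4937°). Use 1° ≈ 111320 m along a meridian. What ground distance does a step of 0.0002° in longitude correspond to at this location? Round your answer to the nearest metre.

21 metres

0.0002° of longitude at 19.387° is 0.0002 × 111320 × cos 19.387° ≈ 0.0002 × 105008 = 21.0016 m.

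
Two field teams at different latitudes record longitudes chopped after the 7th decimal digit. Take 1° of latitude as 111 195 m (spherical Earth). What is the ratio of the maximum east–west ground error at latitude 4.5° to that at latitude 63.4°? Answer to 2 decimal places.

2.23

Truncating at 7 decimal places can drop up to a full unit in the last place, so the longitude may be off by as much as 1e-07°.
At 4.5°: 1e-07° × 111195 × cos 4.5° = 1e-07 × 111195 × 0.9969 ≈ 0.011085 m.
At 63.4°: 1e-07° × 111195 × cos 63.4° = 1e-07 × 111195 × 0.4478 ≈ 0.0049789 m.
The ratio reduces to cos 4.5° / cos 63.4° = 0.9969/0.4478 ≈ 2.2265.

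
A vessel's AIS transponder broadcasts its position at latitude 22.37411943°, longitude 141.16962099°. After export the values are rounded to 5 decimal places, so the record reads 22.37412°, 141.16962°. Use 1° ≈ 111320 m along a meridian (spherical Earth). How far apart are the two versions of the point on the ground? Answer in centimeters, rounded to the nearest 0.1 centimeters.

12.0 centimeters

Δlat = 22.37411943 − 22.37412 = -0.00000057°; Δlon = 141.16962099 − 141.16962 = +0.00000099°.
N–S: -0.00000057° × 111320 m/° = -0.0634524 m.
E–W at 22.3741°: 0.00000099° × 111320 × cos 22.3741° = 0.00000099 × 111320 × 0.9247 ≈ 0.10191 m.
Combined displacement = (0.0634524² + 0.10191²)^½ ≈ 0.12005 m.
That is 0.12005 m = 12.005 cm.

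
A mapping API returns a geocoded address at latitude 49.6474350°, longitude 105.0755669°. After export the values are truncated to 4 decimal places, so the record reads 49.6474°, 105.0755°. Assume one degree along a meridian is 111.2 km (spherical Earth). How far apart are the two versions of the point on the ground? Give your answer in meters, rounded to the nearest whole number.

The latitude changed by +0.0000350° and the longitude by +0.0000669°.
North–south shift: 0.0000350 × 111200 = 3.892 m.
E–W at 49.6474°: 0.0000669° × 111200 × cos 49.6474° = 0.0000669 × 111200 × 0.6475 ≈ 4.81686 m.
Hypotenuse of the two orthogonal shifts: √(3.892² + 4.81686²) = 6.19272 m.

6 meters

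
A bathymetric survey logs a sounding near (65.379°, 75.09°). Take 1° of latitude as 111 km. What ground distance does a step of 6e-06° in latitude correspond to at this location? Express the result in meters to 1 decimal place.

Along a meridian 6e-06° is 6e-06 × 111000 = 0.666 m.

0.7 meters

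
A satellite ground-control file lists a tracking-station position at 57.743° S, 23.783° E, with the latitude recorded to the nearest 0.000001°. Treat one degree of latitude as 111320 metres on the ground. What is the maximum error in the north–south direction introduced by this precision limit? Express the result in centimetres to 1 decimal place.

Rounding to 6 decimal places leaves the latitude within ±5e-07° of the true value.
North–south distance: 5e-07° × 111320 m/° = 0.05566 m.
That is 0.05566 m = 5.566 cm.

5.6 centimetres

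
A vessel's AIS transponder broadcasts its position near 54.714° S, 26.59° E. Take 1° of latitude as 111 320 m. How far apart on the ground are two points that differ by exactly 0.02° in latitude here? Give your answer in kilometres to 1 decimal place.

2.2 kilometres

0.02° × 111320 m/° = 2226.4 m.
That is 2226.4 m = 2.2264 km.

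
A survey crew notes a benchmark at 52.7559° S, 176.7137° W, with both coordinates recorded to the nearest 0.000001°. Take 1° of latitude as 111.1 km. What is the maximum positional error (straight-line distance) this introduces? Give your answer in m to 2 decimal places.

0.06 m

Rounding to 6 decimal places leaves each coordinate within ±5e-07° of the true value.
N–S: 5e-07° × 111100 m/° = 0.05555 m.
East–west component at 52.7559°: 5e-07° × 111100 × cos 52.7559° ≈ 5e-07 × 67239.1 ≈ 0.0336195 m.
The two errors are perpendicular, so the maximum displacement is √(0.05555² + 0.0336195²) ≈ 0.0649313 m.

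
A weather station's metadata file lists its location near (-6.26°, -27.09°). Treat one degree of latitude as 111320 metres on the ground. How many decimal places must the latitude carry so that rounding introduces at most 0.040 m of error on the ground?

One degree of latitude covers 111320 m.
N decimal places → at most half a unit in the last place, 0.5 × 10⁻ᴺ° = 111320/2 × 10⁻ᴺ m.
Setting 55660 × 10⁻ᴺ ≤ 0.040 gives 10ᴺ ≥ 1.392e+06, i.e. N ≥ 6.14.
So 7 decimal places suffice (0.00557 m); 6 would allow up to 0.0557 m.

7 decimal places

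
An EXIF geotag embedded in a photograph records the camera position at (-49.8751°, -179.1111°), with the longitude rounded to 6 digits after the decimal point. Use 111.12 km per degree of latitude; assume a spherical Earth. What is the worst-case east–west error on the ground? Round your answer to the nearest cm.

4 cm

Rounding to 6 decimal places leaves the longitude within ±5e-07° of the true value.
At latitude 49.8751° a degree of longitude spans 111120 m × cos 49.8751° = 111120 × 0.6445 ≈ 71612 m.
Maximum E–W displacement: 5e-07 × 71612 = 0.035806 m.
That is 0.035806 m = 3.5806 cm.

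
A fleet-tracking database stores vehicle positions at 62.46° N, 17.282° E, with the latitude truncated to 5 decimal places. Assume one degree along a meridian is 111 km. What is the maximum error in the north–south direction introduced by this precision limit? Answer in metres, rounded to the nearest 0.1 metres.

Truncating at 5 decimal places can drop up to a full unit in the last place, so the latitude may be off by as much as 1e-05°.
North–south distance: 1e-05° × 111000 m/° = 1.11 m.

1.1 metres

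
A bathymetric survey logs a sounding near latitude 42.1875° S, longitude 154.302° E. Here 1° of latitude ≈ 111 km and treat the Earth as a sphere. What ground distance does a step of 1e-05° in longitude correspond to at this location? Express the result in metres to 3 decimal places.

0.822 metres

One degree of longitude here spans 111000 × cos 42.1875° = 111000 × 0.7410 ≈ 82245.6 m; 1e-05° of that is 0.822456 m.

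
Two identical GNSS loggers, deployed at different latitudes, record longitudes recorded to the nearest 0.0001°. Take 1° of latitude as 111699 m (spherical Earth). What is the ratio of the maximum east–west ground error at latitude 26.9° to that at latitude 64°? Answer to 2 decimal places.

Rounding to 4 decimal places leaves the longitude within ±5e-05° of the true value.
At 26.9°: 5e-05° × 111699 × cos 26.9° = 5e-05 × 111699 × 0.8918 ≈ 4.9806 m.
At 64°: 5e-05° × 111699 × cos 64° = 5e-05 × 111699 × 0.4384 ≈ 2.4483 m.
The ratio reduces to cos 26.9° / cos 64° = 0.8918/0.4384 ≈ 2.0343.

2.03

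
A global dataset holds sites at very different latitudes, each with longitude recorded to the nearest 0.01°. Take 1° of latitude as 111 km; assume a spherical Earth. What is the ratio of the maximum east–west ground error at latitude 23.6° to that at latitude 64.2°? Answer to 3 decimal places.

2.105

Rounding to 2 decimal places leaves the longitude within ±0.005° of the true value.
At 23.6°: 0.005° × 111000 × cos 23.6° = 0.005 × 111000 × 0.9164 ≈ 508.58 m.
At 64.2°: 0.005° × 111000 × cos 64.2° = 0.005 × 111000 × 0.4352 ≈ 241.55 m.
The ratio reduces to cos 23.6° / cos 64.2° = 0.9164/0.4352 ≈ 2.1055.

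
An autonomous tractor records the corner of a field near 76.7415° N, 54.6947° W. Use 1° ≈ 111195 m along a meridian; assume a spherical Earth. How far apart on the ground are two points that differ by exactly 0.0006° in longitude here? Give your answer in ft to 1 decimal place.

50.2 ft

At 76.7415° a degree of longitude is 111195 × cos 76.7415° ≈ 25502 m, so 0.0006° corresponds to 15.3012 m.
In feet: 15.3012 m ÷ 0.3048 ≈ 50.201 ft.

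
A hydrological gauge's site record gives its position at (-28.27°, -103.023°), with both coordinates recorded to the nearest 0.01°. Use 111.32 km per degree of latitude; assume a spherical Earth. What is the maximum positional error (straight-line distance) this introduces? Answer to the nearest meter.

742 meters

Rounding to 2 decimal places leaves each coordinate within ±0.005° of the true value.
N–S: 0.005° × 111320 m/° = 556.6 m.
East–west component at 28.27°: 0.005° × 111320 × cos 28.27° ≈ 0.005 × 98042.4 ≈ 490.212 m.
The two errors are perpendicular, so the maximum displacement is √(556.6² + 490.212²) ≈ 741.695 m.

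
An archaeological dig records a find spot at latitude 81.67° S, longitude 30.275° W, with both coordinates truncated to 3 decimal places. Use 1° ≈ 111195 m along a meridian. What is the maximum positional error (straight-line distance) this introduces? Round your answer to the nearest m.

Truncating at 3 decimal places can drop up to a full unit in the last place, so each coordinate may be off by as much as 0.001°.
N–S: 0.001° × 111195 m/° = 111.195 m.
East–west component at 81.67°: 0.001° × 111195 × cos 81.67° ≈ 0.001 × 16109.3 ≈ 16.1093 m.
Worst case both components are at the extreme and orthogonal: √(111.195² + 16.1093²) ≈ 112.356 m.

112 m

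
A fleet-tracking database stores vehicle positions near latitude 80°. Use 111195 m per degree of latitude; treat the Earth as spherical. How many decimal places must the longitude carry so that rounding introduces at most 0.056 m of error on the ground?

6 decimal places

At 80° one degree of longitude covers 111195 × cos 80° ≈ 111195 × 0.1736 ≈ 19308.8 m.
N decimal places → at most half a unit in the last place, 0.5 × 10⁻ᴺ° = 19308.8/2 × 10⁻ᴺ m.
Setting 9654.4 × 10⁻ᴺ ≤ 0.056 gives 10ᴺ ≥ 1.724e+05, i.e. N ≥ 5.24.
N = 5 would give 0.0965 m (too coarse); N = 6 gives 0.00965 m ≤ 0.056 m.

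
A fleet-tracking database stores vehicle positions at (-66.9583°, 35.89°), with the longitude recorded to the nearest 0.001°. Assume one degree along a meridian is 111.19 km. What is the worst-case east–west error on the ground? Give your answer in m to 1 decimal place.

21.8 m

Rounding to 3 decimal places leaves the longitude within ±0.0005° of the true value.
One degree of longitude at 66.9583° is 111190 × cos 66.9583° ≈ 111190 × 0.3914 = 43519.9 m.
East–west error: 0.0005° × 43519.9 m/° ≈ 21.7599 m.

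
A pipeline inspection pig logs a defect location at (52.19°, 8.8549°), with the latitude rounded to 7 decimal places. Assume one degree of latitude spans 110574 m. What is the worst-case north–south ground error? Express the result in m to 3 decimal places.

Rounding to 7 decimal places leaves the latitude within ±5e-08° of the true value.
Along the meridian that is 5e-08° × 110574 m/° = 0.0055287 m.

0.006 m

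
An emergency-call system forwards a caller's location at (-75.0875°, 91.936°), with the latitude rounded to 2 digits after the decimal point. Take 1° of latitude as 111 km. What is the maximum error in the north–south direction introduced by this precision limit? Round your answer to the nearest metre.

555 metres

Rounding to 2 decimal places leaves the latitude within ±0.005° of the true value.
North–south distance: 0.005° × 111000 m/° = 555 m.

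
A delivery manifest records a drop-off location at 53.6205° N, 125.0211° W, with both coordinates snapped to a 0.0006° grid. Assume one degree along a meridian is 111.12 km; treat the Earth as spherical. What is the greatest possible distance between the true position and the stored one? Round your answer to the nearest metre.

39 metres

With a 0.0006° grid the true value lies within half a step, ±0.0006°/2 = ±0.0003°, of the stored one.
Latitude error → 0.0003 × 111120 = 33.336 m along the meridian.
Longitude error → 0.0003 × 111120 × cos 53.6205° = 0.0003 × 111120 × 0.5931 ≈ 19.7726 m.
Combining orthogonally: (33.336² + 19.7726²)^½ ≈ 38.7588 m.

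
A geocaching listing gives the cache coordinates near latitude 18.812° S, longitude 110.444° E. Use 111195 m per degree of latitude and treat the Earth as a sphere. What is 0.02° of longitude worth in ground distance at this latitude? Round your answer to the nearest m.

2105 m

One degree of longitude here spans 111195 × cos 18.812° = 111195 × 0.9466 ≈ 105255 m; 0.02° of that is 2105.1 m.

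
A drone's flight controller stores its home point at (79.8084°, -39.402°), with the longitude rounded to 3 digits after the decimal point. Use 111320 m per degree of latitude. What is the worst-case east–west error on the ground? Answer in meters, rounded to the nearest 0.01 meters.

Rounding to 3 decimal places leaves the longitude within ±0.0005° of the true value.
Parallels shrink by cos φ, so at 79.8084° a degree of longitude is 111320 × 0.1769 ≈ 19697 m.
So at most 0.0005° × 19697 ≈ 9.84851 m east–west.

9.85 meters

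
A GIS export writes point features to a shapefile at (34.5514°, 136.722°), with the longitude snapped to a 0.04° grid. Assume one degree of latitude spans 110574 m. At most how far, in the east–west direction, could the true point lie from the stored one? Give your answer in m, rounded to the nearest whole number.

1821 m

With a 0.04° grid the true value lies within half a step, ±0.04°/2 = ±0.02°, of the stored one.
At latitude 34.5514° a degree of longitude spans 110574 m × cos 34.5514° = 110574 × 0.8236 ≈ 91070.7 m.
East–west error: 0.02° × 91070.7 m/° ≈ 1821.41 m.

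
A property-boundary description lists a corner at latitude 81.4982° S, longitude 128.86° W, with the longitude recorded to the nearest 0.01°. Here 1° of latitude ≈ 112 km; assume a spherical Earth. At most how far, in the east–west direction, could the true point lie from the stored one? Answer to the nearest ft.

Rounding to 2 decimal places leaves the longitude within ±0.005° of the true value.
At latitude 81.4982° a degree of longitude spans 112000 m × cos 81.4982° = 112000 × 0.1478 ≈ 16558.1 m.
Maximum E–W displacement: 0.005 × 16558.1 = 82.7907 m.
Converting: 82.7907 m × 3.2808 ft/m ≈ 271.62 ft.

272 ft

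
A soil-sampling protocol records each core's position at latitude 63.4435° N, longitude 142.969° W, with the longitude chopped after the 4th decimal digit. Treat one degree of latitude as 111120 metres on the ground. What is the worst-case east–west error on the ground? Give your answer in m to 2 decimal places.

Truncating at 4 decimal places can drop up to a full unit in the last place, so the longitude may be off by as much as 0.0001°.
Parallels shrink by cos φ, so at 63.4435° a degree of longitude is 111120 × 0.4471 ≈ 49679.5 m.
East–west error: 0.0001° × 49679.5 m/° ≈ 4.96795 m.

4.97 m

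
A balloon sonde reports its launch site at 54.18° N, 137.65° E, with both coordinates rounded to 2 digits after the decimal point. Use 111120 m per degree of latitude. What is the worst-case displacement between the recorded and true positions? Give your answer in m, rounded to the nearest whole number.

644 m

Rounding to 2 decimal places leaves each coordinate within ±0.005° of the true value.
N–S: 0.005° × 111120 m/° = 555.6 m.
Longitude error → 0.005 × 111120 × cos 54.18° = 0.005 × 111120 × 0.5852 ≈ 325.16 m.
Worst case both components are at the extreme and orthogonal: √(555.6² + 325.16²) ≈ 643.755 m.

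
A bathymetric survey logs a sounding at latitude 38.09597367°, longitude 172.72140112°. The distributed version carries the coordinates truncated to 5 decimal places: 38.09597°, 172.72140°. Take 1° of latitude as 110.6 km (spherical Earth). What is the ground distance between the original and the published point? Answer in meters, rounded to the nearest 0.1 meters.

The latitude changed by +0.00000367° and the longitude by +0.00000112°.
North–south shift: 0.00000367 × 110600 = 0.405902 m.
E–W at 38.096°: 0.00000112° × 110600 × cos 38.096° = 0.00000112 × 110600 × 0.7870 ≈ 0.0974846 m.
Combined displacement = (0.405902² + 0.0974846²)^½ ≈ 0.417444 m.

0.4 meters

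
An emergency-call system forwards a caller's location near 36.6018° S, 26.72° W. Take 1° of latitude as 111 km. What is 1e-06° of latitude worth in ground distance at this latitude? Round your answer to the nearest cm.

11 cm

Along a meridian 1e-06° is 1e-06 × 111000 = 0.111 m.
That is 0.111 m = 11.1 cm.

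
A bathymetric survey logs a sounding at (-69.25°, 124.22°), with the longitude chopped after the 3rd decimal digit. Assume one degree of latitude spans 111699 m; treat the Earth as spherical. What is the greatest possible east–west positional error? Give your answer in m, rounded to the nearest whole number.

Truncating at 3 decimal places can drop up to a full unit in the last place, so the longitude may be off by as much as 0.001°.
One degree of longitude at 69.25° is 111699 × cos 69.25° ≈ 111699 × 0.3543 = 39574 m.
Maximum E–W displacement: 0.001 × 39574 = 39.574 m.

40 m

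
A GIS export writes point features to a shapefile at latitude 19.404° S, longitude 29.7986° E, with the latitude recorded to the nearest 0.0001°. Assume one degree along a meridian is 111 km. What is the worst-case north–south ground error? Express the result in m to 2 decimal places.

5.55 m

Rounding to 4 decimal places leaves the latitude within ±5e-05° of the true value.
North–south distance: 5e-05° × 111000 m/° = 5.55 m.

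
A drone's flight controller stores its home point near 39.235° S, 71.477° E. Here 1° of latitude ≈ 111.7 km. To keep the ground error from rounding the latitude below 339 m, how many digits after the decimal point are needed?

3

One degree of latitude covers 111700 m.
N decimal places → at most half a unit in the last place, 0.5 × 10⁻ᴺ° = 111700/2 × 10⁻ᴺ m.
Need 0.5 × 111700 × 10⁻ᴺ ≤ 339 → 10⁻ᴺ ≤ 6.070e-03, so N ≥ 2.22.
N = 2 would give 558 m (too coarse); N = 3 gives 55.9 m ≤ 339 m.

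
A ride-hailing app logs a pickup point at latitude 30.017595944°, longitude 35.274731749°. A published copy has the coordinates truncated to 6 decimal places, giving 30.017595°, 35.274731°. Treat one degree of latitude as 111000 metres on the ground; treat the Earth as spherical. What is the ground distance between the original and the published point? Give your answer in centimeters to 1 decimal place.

The latitude changed by +0.000000944° and the longitude by +0.000000749°.
N–S: 0.000000944° × 111000 m/° = 0.104784 m.
East–west at this latitude: 0.000000749° × 111000 × cos 30.0176° ≈ 0.000000749 × 96111.8 = 0.0719877 m.
Combined displacement = (0.104784² + 0.0719877²)^½ ≈ 0.12713 m.
That is 0.12713 m = 12.713 cm.

12.7 centimeters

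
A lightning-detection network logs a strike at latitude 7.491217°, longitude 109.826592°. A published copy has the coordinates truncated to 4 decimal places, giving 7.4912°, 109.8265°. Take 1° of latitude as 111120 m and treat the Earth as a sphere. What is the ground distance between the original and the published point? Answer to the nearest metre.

The latitude changed by +0.000017° and the longitude by +0.000092°.
North–south shift: 0.000017 × 111120 = 1.88904 m.
East–west at this latitude: 0.000092° × 111120 × cos 7.4912° ≈ 0.000092 × 110172 = 10.1358 m.
Distance: √(1.88904² + 10.1358²) ≈ 10.3103 m.

10 metres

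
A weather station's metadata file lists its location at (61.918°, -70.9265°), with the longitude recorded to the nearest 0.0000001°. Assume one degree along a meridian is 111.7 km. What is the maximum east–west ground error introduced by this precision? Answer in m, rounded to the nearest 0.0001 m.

0.0026 m

Rounding to 7 decimal places leaves the longitude within ±5e-08° of the true value.
One degree of longitude at 61.918° is 111700 × cos 61.918° ≈ 111700 × 0.4707 = 52581.1 m.
So at most 5e-08° × 52581.1 ≈ 0.00262905 m east–west.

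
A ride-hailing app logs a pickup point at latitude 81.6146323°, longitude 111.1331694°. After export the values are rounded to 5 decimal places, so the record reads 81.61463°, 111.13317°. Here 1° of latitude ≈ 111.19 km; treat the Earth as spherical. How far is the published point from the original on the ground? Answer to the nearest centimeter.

26 centimeters

The latitude changed by +0.0000023° and the longitude by -0.0000006°.
N–S: 0.0000023° × 111190 m/° = 0.255737 m.
East–west at this latitude: -0.0000006° × 111190 × cos 81.6146° ≈ -0.0000006 × 16214.9 = -0.00972893 m.
Combined displacement = (0.255737² + 0.00972893²)^½ ≈ 0.255922 m.
That is 0.255922 m = 25.592 cm.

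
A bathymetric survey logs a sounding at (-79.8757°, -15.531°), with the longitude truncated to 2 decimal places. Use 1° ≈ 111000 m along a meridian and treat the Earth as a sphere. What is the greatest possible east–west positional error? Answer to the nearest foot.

640 feet

Truncating at 2 decimal places can drop up to a full unit in the last place, so the longitude may be off by as much as 0.01°.
Parallels shrink by cos φ, so at 79.8757° a degree of longitude is 111000 × 0.1758 ≈ 19512.1 m.
So at most 0.01° × 19512.1 ≈ 195.121 m east–west.
Converting: 195.121 m × 3.2808 ft/m ≈ 640.16 ft.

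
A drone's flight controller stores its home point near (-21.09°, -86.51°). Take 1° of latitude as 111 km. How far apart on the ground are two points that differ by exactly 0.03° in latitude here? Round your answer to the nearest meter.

0.03° × 111000 m/° = 3330 m.

3330 meters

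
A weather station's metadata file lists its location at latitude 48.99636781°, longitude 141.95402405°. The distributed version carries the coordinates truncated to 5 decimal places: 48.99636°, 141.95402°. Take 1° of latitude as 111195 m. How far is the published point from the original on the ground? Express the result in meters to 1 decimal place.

Δlat = 48.99636781 − 48.99636 = +0.00000781°; Δlon = 141.95402405 − 141.95402 = +0.00000405°.
North–south shift: 0.00000781 × 111195 = 0.868433 m.
E–W at 48.9964°: 0.00000405° × 111195 × cos 48.9964° = 0.00000405 × 111195 × 0.6561 ≈ 0.295471 m.
Distance: √(0.868433² + 0.295471²) ≈ 0.917322 m.

0.9 meters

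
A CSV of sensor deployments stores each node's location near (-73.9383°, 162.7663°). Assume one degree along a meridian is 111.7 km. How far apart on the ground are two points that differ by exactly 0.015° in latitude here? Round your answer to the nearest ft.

Along a meridian 0.015° is 0.015 × 111700 = 1675.5 m.
Converting: 1675.5 m × 3.2808 ft/m ≈ 5497 ft.

5497 ft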